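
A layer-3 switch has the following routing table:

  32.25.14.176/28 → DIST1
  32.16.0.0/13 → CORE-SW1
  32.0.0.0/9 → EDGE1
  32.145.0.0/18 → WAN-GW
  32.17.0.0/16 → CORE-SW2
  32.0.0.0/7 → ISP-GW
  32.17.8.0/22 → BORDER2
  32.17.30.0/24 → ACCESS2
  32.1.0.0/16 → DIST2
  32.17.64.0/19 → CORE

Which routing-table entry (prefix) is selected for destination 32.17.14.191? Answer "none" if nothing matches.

Entries matching 32.17.14.191:
  32.0.0.0/7 (32.0.0.0 - 33.255.255.255)
  32.0.0.0/9 (32.0.0.0 - 32.127.255.255)
  32.16.0.0/13 (32.16.0.0 - 32.23.255.255)
  32.17.0.0/16 (32.17.0.0 - 32.17.255.255)
Most specific is 32.17.0.0/16.

32.17.0.0/16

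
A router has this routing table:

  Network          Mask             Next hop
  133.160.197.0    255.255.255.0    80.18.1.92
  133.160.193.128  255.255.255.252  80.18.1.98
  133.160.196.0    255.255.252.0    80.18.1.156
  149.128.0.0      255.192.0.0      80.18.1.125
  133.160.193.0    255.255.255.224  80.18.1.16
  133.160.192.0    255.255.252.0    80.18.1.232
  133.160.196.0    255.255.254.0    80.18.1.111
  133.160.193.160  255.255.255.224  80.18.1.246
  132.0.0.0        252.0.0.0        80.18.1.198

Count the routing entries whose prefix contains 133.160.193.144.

Prefixes containing 133.160.193.144:
  132.0.0.0/6 (132.0.0.0 - 135.255.255.255)
  133.160.192.0/22 (133.160.192.0 - 133.160.195.255)
Total matching entries: 2.

2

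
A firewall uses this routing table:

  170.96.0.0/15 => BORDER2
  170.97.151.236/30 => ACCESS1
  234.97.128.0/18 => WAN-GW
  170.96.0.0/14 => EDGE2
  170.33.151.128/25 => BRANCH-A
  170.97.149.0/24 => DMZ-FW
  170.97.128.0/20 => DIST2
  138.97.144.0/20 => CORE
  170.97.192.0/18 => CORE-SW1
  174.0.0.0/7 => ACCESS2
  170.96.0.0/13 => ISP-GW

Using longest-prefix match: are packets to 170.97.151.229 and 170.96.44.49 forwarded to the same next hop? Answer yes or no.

170.97.151.229: longest match 170.96.0.0/15 -> BORDER2
170.96.44.49: longest match 170.96.0.0/15 -> BORDER2

yes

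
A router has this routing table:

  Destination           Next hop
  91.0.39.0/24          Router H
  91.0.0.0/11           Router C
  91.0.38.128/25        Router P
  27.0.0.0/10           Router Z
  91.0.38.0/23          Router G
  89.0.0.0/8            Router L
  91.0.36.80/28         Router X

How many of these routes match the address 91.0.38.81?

2

Prefixes containing 91.0.38.81:
  91.0.0.0/11 (91.0.0.0 - 91.31.255.255)
  91.0.38.0/23 (91.0.38.0 - 91.0.39.255)
Total matching entries: 2.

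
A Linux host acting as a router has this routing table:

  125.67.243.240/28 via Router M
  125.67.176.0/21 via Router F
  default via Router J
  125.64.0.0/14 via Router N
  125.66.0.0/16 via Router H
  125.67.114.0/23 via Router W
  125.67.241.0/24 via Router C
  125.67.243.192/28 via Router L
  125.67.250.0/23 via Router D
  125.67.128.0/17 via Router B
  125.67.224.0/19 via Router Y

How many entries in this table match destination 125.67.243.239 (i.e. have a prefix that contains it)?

Prefixes containing 125.67.243.239:
  0.0.0.0/0 (default, matches everything)
  125.64.0.0/14 (125.64.0.0 - 125.67.255.255)
  125.67.128.0/17 (125.67.128.0 - 125.67.255.255)
  125.67.224.0/19 (125.67.224.0 - 125.67.255.255)
Total matching entries: 4.

4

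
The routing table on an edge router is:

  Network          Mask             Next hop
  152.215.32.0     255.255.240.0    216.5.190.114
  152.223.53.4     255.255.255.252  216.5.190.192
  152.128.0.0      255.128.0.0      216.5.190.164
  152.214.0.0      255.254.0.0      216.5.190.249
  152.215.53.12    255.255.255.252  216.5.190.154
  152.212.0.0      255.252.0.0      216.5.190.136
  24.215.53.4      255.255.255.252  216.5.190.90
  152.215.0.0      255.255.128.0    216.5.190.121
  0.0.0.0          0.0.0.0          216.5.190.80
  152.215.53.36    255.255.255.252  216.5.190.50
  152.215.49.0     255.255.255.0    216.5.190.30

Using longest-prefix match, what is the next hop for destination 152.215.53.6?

216.5.190.121

Routes whose prefix contains 152.215.53.6:
  0.0.0.0/0 (default, matches everything) -> 216.5.190.80
  152.128.0.0/9 (152.128.0.0 - 152.255.255.255) -> 216.5.190.164
  152.212.0.0/14 (152.212.0.0 - 152.215.255.255) -> 216.5.190.136
  152.214.0.0/15 (152.214.0.0 - 152.215.255.255) -> 216.5.190.249
  152.215.0.0/17 (152.215.0.0 - 152.215.127.255) -> 216.5.190.121
More-specific entries that do NOT match:
  152.223.53.4/30 (152.223.53.4 - 152.223.53.7) does not contain 152.215.53.6
  152.215.53.12/30 (152.215.53.12 - 152.215.53.15) does not contain 152.215.53.6
  24.215.53.4/30 (24.215.53.4 - 24.215.53.7) does not contain 152.215.53.6
  152.215.53.36/30 (152.215.53.36 - 152.215.53.39) does not contain 152.215.53.6
  152.215.49.0/24 (152.215.49.0 - 152.215.49.255) does not contain 152.215.53.6
  152.215.32.0/20 (152.215.32.0 - 152.215.47.255) does not contain 152.215.53.6
Longest matching prefix is /17 -> next hop 216.5.190.121.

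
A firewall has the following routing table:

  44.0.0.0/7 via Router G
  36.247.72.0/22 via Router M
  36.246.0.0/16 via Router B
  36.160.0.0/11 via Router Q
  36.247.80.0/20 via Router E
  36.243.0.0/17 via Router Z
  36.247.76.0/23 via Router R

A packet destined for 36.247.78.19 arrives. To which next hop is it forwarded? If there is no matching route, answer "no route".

No entry's prefix contains 36.247.78.19; there is no default route.

no route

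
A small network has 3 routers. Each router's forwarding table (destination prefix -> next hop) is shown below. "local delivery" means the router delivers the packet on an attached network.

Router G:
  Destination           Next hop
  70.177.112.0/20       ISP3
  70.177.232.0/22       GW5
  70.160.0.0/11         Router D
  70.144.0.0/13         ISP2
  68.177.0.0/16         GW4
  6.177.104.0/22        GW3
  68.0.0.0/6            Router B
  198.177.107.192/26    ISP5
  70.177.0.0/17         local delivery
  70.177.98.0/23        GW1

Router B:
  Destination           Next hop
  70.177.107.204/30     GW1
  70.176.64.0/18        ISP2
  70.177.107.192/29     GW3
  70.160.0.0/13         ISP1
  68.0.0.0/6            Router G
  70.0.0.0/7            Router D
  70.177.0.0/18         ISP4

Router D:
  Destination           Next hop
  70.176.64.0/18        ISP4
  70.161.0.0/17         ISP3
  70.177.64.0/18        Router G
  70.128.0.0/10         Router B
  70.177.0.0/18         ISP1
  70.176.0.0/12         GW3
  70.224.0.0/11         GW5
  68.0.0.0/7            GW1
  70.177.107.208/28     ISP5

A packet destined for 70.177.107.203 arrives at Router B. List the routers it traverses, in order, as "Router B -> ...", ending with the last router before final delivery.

At Router B: longest match for 70.177.107.203 is 70.0.0.0/7 -> Router D
At Router D: longest match for 70.177.107.203 is 70.177.64.0/18 -> Router G
At Router G: longest match for 70.177.107.203 is 70.177.0.0/17 -> local delivery

Router B -> Router D -> Router G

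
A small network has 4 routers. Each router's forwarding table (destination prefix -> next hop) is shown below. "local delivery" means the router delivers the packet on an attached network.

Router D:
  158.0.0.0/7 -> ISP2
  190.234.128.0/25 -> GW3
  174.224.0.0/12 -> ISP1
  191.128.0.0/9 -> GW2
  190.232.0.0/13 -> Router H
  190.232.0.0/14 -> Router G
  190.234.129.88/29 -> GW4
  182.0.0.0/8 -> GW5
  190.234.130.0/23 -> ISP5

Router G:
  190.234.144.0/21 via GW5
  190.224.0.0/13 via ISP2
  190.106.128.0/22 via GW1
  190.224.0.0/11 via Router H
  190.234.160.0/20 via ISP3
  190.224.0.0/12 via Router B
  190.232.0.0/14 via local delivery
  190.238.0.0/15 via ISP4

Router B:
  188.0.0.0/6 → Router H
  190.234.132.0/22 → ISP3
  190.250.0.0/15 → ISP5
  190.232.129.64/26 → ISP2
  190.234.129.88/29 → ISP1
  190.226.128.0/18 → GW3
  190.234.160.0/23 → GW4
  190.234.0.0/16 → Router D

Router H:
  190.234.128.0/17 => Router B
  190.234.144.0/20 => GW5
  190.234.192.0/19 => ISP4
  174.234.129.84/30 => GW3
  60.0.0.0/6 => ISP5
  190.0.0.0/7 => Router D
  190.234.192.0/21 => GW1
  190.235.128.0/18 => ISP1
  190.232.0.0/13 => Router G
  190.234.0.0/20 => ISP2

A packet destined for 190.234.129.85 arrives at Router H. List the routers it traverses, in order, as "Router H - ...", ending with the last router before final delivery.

At Router H: longest match for 190.234.129.85 is 190.234.128.0/17 -> Router B
At Router B: longest match for 190.234.129.85 is 190.234.0.0/16 -> Router D
At Router D: longest match for 190.234.129.85 is 190.232.0.0/14 -> Router G
At Router G: longest match for 190.234.129.85 is 190.232.0.0/14 -> local delivery

Router H - Router B - Router D - Router G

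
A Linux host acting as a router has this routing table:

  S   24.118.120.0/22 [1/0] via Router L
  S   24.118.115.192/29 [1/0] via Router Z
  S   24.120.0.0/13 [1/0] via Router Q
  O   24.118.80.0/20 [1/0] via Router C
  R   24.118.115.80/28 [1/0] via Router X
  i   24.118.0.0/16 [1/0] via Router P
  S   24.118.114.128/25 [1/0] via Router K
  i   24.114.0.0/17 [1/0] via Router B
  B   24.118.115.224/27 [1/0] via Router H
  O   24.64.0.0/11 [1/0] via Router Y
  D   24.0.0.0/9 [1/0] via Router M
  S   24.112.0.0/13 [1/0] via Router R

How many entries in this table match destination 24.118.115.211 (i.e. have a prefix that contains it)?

3

Prefixes containing 24.118.115.211:
  24.0.0.0/9 (24.0.0.0 - 24.127.255.255)
  24.112.0.0/13 (24.112.0.0 - 24.119.255.255)
  24.118.0.0/16 (24.118.0.0 - 24.118.255.255)
Total matching entries: 3.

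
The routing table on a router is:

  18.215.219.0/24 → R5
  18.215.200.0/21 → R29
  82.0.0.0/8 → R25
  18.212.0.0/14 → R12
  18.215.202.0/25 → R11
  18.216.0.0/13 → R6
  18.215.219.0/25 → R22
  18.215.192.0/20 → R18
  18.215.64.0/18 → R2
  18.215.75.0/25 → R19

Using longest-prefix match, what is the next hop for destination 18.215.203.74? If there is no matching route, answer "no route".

Routes whose prefix contains 18.215.203.74:
  18.212.0.0/14 (18.212.0.0 - 18.215.255.255) -> R12
  18.215.192.0/20 (18.215.192.0 - 18.215.207.255) -> R18
  18.215.200.0/21 (18.215.200.0 - 18.215.207.255) -> R29
More-specific entries that do NOT match:
  18.215.202.0/25 (18.215.202.0 - 18.215.202.127) does not contain 18.215.203.74
  18.215.219.0/25 (18.215.219.0 - 18.215.219.127) does not contain 18.215.203.74
  18.215.75.0/25 (18.215.75.0 - 18.215.75.127) does not contain 18.215.203.74
  18.215.219.0/24 (18.215.219.0 - 18.215.219.255) does not contain 18.215.203.74
Longest matching prefix is /21 -> next hop R29.

R29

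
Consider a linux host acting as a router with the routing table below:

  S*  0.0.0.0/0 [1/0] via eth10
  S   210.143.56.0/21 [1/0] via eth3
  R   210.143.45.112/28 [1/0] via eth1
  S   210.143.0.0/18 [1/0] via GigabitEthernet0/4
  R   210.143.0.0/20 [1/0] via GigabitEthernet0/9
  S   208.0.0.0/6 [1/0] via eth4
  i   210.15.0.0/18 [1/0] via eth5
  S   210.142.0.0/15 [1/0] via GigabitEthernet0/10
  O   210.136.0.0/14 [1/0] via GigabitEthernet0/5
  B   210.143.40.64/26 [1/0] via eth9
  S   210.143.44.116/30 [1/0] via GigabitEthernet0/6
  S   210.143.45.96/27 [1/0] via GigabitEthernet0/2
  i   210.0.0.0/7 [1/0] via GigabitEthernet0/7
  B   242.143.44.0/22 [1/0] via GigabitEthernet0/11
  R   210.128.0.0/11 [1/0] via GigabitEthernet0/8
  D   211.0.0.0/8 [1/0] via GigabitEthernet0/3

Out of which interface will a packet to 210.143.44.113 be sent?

Routes whose prefix contains 210.143.44.113:
  0.0.0.0/0 (default, matches everything) -> eth10
  208.0.0.0/6 (208.0.0.0 - 211.255.255.255) -> eth4
  210.0.0.0/7 (210.0.0.0 - 211.255.255.255) -> GigabitEthernet0/7
  210.128.0.0/11 (210.128.0.0 - 210.159.255.255) -> GigabitEthernet0/8
  210.142.0.0/15 (210.142.0.0 - 210.143.255.255) -> GigabitEthernet0/10
  210.143.0.0/18 (210.143.0.0 - 210.143.63.255) -> GigabitEthernet0/4
More-specific entries that do NOT match:
  210.143.44.116/30 (210.143.44.116 - 210.143.44.119) does not contain 210.143.44.113
  210.143.45.112/28 (210.143.45.112 - 210.143.45.127) does not contain 210.143.44.113
  210.143.45.96/27 (210.143.45.96 - 210.143.45.127) does not contain 210.143.44.113
  210.143.40.64/26 (210.143.40.64 - 210.143.40.127) does not contain 210.143.44.113
  242.143.44.0/22 (242.143.44.0 - 242.143.47.255) does not contain 210.143.44.113
  210.143.56.0/21 (210.143.56.0 - 210.143.63.255) does not contain 210.143.44.113
  210.143.0.0/20 (210.143.0.0 - 210.143.15.255) does not contain 210.143.44.113
Longest matching prefix is /18 -> interface GigabitEthernet0/4.

GigabitEthernet0/4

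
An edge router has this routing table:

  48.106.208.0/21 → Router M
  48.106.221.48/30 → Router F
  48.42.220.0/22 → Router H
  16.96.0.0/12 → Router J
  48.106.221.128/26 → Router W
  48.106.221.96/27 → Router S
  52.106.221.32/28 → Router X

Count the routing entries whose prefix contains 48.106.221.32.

No listed prefix contains 48.106.221.32.
Total matching entries: 0.

0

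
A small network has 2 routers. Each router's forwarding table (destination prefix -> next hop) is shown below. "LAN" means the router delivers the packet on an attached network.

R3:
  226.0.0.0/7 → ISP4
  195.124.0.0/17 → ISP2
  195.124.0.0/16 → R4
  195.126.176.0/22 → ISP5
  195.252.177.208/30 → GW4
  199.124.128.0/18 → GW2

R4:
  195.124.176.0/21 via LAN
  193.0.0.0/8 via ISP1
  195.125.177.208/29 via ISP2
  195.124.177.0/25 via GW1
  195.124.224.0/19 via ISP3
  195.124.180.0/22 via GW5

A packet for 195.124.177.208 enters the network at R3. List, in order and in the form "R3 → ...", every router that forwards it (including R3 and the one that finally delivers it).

R3 → R4

At R3: longest match for 195.124.177.208 is 195.124.0.0/16 -> R4
At R4: longest match for 195.124.177.208 is 195.124.176.0/21 -> LAN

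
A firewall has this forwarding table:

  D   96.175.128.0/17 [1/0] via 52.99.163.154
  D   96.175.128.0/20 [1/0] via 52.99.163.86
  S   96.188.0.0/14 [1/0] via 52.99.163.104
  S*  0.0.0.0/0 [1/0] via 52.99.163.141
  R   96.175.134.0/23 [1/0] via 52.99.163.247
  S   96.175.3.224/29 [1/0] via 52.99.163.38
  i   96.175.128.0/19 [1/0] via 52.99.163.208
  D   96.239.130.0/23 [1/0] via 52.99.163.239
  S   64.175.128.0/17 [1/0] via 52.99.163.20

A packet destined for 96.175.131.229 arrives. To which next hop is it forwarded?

Routes whose prefix contains 96.175.131.229:
  0.0.0.0/0 (default, matches everything) -> 52.99.163.141
  96.175.128.0/17 (96.175.128.0 - 96.175.255.255) -> 52.99.163.154
  96.175.128.0/19 (96.175.128.0 - 96.175.159.255) -> 52.99.163.208
  96.175.128.0/20 (96.175.128.0 - 96.175.143.255) -> 52.99.163.86
More-specific entries that do NOT match:
  96.175.3.224/29 (96.175.3.224 - 96.175.3.231) does not contain 96.175.131.229
  96.175.134.0/23 (96.175.134.0 - 96.175.135.255) does not contain 96.175.131.229
  96.239.130.0/23 (96.239.130.0 - 96.239.131.255) does not contain 96.175.131.229
Longest matching prefix is /20 -> next hop 52.99.163.86.

52.99.163.86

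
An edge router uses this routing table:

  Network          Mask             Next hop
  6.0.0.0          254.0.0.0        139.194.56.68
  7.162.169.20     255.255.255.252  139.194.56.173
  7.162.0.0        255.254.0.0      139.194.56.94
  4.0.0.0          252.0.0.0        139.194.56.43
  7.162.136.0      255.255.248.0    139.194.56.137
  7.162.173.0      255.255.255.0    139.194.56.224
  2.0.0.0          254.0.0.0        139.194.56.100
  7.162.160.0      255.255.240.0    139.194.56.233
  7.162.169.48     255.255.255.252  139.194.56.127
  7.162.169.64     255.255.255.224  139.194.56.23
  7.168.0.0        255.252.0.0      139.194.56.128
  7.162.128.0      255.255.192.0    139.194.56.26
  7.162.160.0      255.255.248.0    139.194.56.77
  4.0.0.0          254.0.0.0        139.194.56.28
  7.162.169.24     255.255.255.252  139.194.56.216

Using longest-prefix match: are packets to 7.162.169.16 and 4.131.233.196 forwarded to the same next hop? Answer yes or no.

no

7.162.169.16: longest match 7.162.160.0/20 -> 139.194.56.233
4.131.233.196: longest match 4.0.0.0/7 -> 139.194.56.28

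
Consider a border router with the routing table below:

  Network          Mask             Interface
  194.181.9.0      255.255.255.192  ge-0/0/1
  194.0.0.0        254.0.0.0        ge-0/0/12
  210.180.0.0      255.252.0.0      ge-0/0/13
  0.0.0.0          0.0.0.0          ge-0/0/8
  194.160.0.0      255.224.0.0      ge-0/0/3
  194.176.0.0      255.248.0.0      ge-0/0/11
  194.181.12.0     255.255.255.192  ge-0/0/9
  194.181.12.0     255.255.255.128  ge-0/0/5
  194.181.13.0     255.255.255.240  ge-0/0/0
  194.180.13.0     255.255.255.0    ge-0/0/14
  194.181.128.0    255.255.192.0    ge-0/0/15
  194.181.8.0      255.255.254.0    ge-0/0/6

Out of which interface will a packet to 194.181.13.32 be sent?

ge-0/0/11

Routes whose prefix contains 194.181.13.32:
  0.0.0.0/0 (default, matches everything) -> ge-0/0/8
  194.0.0.0/7 (194.0.0.0 - 195.255.255.255) -> ge-0/0/12
  194.160.0.0/11 (194.160.0.0 - 194.191.255.255) -> ge-0/0/3
  194.176.0.0/13 (194.176.0.0 - 194.183.255.255) -> ge-0/0/11
More-specific entries that do NOT match:
  194.181.13.0/28 (194.181.13.0 - 194.181.13.15) does not contain 194.181.13.32
  194.181.9.0/26 (194.181.9.0 - 194.181.9.63) does not contain 194.181.13.32
  194.181.12.0/26 (194.181.12.0 - 194.181.12.63) does not contain 194.181.13.32
  194.181.12.0/25 (194.181.12.0 - 194.181.12.127) does not contain 194.181.13.32
  194.180.13.0/24 (194.180.13.0 - 194.180.13.255) does not contain 194.181.13.32
  194.181.8.0/23 (194.181.8.0 - 194.181.9.255) does not contain 194.181.13.32
  194.181.128.0/18 (194.181.128.0 - 194.181.191.255) does not contain 194.181.13.32
  210.180.0.0/14 (210.180.0.0 - 210.183.255.255) does not contain 194.181.13.32
Longest matching prefix is /13 -> interface ge-0/0/11.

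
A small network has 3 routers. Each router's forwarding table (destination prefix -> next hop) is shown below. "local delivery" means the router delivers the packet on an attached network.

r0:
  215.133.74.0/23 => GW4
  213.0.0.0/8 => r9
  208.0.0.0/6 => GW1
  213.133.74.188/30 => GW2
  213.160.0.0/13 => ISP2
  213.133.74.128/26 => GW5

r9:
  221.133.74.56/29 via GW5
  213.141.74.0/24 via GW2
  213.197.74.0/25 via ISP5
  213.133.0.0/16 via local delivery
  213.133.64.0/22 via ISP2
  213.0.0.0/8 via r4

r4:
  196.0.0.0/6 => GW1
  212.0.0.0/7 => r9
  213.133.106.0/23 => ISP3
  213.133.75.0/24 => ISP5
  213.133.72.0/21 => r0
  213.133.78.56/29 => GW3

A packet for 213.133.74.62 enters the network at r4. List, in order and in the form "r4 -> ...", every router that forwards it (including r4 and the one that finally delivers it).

r4 -> r0 -> r9

At r4: longest match for 213.133.74.62 is 213.133.72.0/21 -> r0
At r0: longest match for 213.133.74.62 is 213.0.0.0/8 -> r9
At r9: longest match for 213.133.74.62 is 213.133.0.0/16 -> local delivery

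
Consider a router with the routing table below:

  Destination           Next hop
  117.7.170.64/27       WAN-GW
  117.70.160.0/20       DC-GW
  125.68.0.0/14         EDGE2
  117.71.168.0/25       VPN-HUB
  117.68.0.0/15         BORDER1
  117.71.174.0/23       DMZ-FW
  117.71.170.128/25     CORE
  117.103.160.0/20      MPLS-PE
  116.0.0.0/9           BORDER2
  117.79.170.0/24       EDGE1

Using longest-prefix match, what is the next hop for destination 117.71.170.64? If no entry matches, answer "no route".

no route

No entry's prefix contains 117.71.170.64; there is no default route.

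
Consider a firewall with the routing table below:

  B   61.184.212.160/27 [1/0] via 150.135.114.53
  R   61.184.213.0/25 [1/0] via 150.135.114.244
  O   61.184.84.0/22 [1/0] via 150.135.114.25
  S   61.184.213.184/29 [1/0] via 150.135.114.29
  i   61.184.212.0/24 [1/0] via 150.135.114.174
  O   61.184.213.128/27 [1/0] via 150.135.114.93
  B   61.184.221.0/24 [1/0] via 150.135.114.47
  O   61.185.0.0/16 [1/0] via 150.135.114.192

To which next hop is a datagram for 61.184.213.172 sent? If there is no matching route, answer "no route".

no route

No entry's prefix contains 61.184.213.172; there is no default route.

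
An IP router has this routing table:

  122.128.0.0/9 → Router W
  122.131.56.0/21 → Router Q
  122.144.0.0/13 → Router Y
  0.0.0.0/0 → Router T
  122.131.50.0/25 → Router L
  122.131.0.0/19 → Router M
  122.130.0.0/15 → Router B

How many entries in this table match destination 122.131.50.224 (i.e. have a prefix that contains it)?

3

Prefixes containing 122.131.50.224:
  0.0.0.0/0 (default, matches everything)
  122.128.0.0/9 (122.128.0.0 - 122.255.255.255)
  122.130.0.0/15 (122.130.0.0 - 122.131.255.255)
Total matching entries: 3.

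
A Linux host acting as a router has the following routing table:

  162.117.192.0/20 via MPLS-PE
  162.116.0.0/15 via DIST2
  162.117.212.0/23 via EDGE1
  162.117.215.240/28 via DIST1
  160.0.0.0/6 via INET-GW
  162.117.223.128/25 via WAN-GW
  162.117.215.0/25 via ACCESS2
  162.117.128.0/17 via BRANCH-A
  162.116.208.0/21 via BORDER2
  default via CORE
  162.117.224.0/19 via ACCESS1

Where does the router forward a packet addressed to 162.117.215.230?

BRANCH-A

Routes whose prefix contains 162.117.215.230:
  0.0.0.0/0 (default, matches everything) -> CORE
  160.0.0.0/6 (160.0.0.0 - 163.255.255.255) -> INET-GW
  162.116.0.0/15 (162.116.0.0 - 162.117.255.255) -> DIST2
  162.117.128.0/17 (162.117.128.0 - 162.117.255.255) -> BRANCH-A
More-specific entries that do NOT match:
  162.117.215.240/28 (162.117.215.240 - 162.117.215.255) does not contain 162.117.215.230
  162.117.223.128/25 (162.117.223.128 - 162.117.223.255) does not contain 162.117.215.230
  162.117.215.0/25 (162.117.215.0 - 162.117.215.127) does not contain 162.117.215.230
  162.117.212.0/23 (162.117.212.0 - 162.117.213.255) does not contain 162.117.215.230
  162.116.208.0/21 (162.116.208.0 - 162.116.215.255) does not contain 162.117.215.230
  162.117.192.0/20 (162.117.192.0 - 162.117.207.255) does not contain 162.117.215.230
  162.117.224.0/19 (162.117.224.0 - 162.117.255.255) does not contain 162.117.215.230
Longest matching prefix is /17 -> next hop BRANCH-A.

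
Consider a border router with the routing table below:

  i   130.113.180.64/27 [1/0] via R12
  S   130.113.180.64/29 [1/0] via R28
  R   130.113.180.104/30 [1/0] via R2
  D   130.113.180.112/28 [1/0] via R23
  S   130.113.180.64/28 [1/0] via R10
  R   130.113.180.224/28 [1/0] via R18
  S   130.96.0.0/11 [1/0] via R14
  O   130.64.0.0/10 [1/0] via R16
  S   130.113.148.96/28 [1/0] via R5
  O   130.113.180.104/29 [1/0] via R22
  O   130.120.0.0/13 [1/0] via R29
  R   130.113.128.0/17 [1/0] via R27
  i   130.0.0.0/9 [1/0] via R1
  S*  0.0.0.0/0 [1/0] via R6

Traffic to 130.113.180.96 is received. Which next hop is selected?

Routes whose prefix contains 130.113.180.96:
  0.0.0.0/0 (default, matches everything) -> R6
  130.0.0.0/9 (130.0.0.0 - 130.127.255.255) -> R1
  130.64.0.0/10 (130.64.0.0 - 130.127.255.255) -> R16
  130.96.0.0/11 (130.96.0.0 - 130.127.255.255) -> R14
  130.113.128.0/17 (130.113.128.0 - 130.113.255.255) -> R27
More-specific entries that do NOT match:
  130.113.180.104/30 (130.113.180.104 - 130.113.180.107) does not contain 130.113.180.96
  130.113.180.64/29 (130.113.180.64 - 130.113.180.71) does not contain 130.113.180.96
  130.113.180.104/29 (130.113.180.104 - 130.113.180.111) does not contain 130.113.180.96
  130.113.180.112/28 (130.113.180.112 - 130.113.180.127) does not contain 130.113.180.96
  130.113.180.64/28 (130.113.180.64 - 130.113.180.79) does not contain 130.113.180.96
  130.113.180.224/28 (130.113.180.224 - 130.113.180.239) does not contain 130.113.180.96
  130.113.148.96/28 (130.113.148.96 - 130.113.148.111) does not contain 130.113.180.96
  130.113.180.64/27 (130.113.180.64 - 130.113.180.95) does not contain 130.113.180.96
Longest matching prefix is /17 -> next hop R27.

R27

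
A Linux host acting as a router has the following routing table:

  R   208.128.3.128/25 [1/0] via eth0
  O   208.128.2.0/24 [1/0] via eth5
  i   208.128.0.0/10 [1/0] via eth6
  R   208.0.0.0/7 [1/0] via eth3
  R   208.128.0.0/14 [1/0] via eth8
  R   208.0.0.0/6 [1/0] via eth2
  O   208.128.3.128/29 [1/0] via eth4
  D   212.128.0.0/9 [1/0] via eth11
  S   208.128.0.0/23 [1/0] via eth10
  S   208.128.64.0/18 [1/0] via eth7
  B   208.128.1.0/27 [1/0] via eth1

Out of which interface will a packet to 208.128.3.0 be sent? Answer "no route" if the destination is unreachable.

eth8

Routes whose prefix contains 208.128.3.0:
  208.0.0.0/6 (208.0.0.0 - 211.255.255.255) -> eth2
  208.0.0.0/7 (208.0.0.0 - 209.255.255.255) -> eth3
  208.128.0.0/10 (208.128.0.0 - 208.191.255.255) -> eth6
  208.128.0.0/14 (208.128.0.0 - 208.131.255.255) -> eth8
More-specific entries that do NOT match:
  208.128.3.128/29 (208.128.3.128 - 208.128.3.135) does not contain 208.128.3.0
  208.128.1.0/27 (208.128.1.0 - 208.128.1.31) does not contain 208.128.3.0
  208.128.3.128/25 (208.128.3.128 - 208.128.3.255) does not contain 208.128.3.0
  208.128.2.0/24 (208.128.2.0 - 208.128.2.255) does not contain 208.128.3.0
  208.128.0.0/23 (208.128.0.0 - 208.128.1.255) does not contain 208.128.3.0
  208.128.64.0/18 (208.128.64.0 - 208.128.127.255) does not contain 208.128.3.0
Longest matching prefix is /14 -> interface eth8.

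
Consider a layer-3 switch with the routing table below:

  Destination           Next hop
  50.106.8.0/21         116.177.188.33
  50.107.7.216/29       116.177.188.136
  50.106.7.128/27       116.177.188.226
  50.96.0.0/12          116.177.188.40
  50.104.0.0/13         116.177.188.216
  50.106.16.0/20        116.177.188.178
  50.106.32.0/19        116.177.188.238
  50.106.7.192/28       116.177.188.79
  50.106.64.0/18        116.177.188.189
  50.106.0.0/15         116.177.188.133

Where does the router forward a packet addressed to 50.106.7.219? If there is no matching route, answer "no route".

Routes whose prefix contains 50.106.7.219:
  50.96.0.0/12 (50.96.0.0 - 50.111.255.255) -> 116.177.188.40
  50.104.0.0/13 (50.104.0.0 - 50.111.255.255) -> 116.177.188.216
  50.106.0.0/15 (50.106.0.0 - 50.107.255.255) -> 116.177.188.133
More-specific entries that do NOT match:
  50.107.7.216/29 (50.107.7.216 - 50.107.7.223) does not contain 50.106.7.219
  50.106.7.192/28 (50.106.7.192 - 50.106.7.207) does not contain 50.106.7.219
  50.106.7.128/27 (50.106.7.128 - 50.106.7.159) does not contain 50.106.7.219
  50.106.8.0/21 (50.106.8.0 - 50.106.15.255) does not contain 50.106.7.219
  50.106.16.0/20 (50.106.16.0 - 50.106.31.255) does not contain 50.106.7.219
  50.106.32.0/19 (50.106.32.0 - 50.106.63.255) does not contain 50.106.7.219
  50.106.64.0/18 (50.106.64.0 - 50.106.127.255) does not contain 50.106.7.219
Longest matching prefix is /15 -> next hop 116.177.188.133.

116.177.188.133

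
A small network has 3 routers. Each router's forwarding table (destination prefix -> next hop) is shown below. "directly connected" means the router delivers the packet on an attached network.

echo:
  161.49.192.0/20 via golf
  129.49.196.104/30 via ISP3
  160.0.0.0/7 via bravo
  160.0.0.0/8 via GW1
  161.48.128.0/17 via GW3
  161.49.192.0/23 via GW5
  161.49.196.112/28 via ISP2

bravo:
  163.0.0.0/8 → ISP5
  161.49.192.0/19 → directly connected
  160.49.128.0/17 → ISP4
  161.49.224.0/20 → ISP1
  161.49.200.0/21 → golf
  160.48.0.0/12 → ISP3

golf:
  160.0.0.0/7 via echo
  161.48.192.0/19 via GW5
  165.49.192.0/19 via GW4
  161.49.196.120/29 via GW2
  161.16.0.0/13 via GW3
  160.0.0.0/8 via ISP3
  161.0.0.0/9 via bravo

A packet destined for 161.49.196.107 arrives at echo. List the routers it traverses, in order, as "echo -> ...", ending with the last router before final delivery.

At echo: longest match for 161.49.196.107 is 161.49.192.0/20 -> golf
At golf: longest match for 161.49.196.107 is 161.0.0.0/9 -> bravo
At bravo: longest match for 161.49.196.107 is 161.49.192.0/19 -> directly connected

echo -> golf -> bravo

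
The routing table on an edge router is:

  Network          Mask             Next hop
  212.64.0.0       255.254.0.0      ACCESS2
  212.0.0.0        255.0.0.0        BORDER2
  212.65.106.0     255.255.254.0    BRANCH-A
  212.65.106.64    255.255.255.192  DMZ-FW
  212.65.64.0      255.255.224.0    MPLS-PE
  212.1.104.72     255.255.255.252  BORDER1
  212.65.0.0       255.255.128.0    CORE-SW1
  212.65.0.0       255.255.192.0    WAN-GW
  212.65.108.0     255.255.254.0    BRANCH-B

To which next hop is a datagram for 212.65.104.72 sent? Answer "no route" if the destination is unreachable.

CORE-SW1

Routes whose prefix contains 212.65.104.72:
  212.0.0.0/8 (212.0.0.0 - 212.255.255.255) -> BORDER2
  212.64.0.0/15 (212.64.0.0 - 212.65.255.255) -> ACCESS2
  212.65.0.0/17 (212.65.0.0 - 212.65.127.255) -> CORE-SW1
More-specific entries that do NOT match:
  212.1.104.72/30 (212.1.104.72 - 212.1.104.75) does not contain 212.65.104.72
  212.65.106.64/26 (212.65.106.64 - 212.65.106.127) does not contain 212.65.104.72
  212.65.106.0/23 (212.65.106.0 - 212.65.107.255) does not contain 212.65.104.72
  212.65.108.0/23 (212.65.108.0 - 212.65.109.255) does not contain 212.65.104.72
  212.65.64.0/19 (212.65.64.0 - 212.65.95.255) does not contain 212.65.104.72
  212.65.0.0/18 (212.65.0.0 - 212.65.63.255) does not contain 212.65.104.72
Longest matching prefix is /17 -> next hop CORE-SW1.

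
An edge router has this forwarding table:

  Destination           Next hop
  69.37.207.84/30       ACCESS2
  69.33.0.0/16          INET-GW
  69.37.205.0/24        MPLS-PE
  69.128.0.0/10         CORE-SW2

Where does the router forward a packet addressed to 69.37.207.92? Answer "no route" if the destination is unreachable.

no route

No entry's prefix contains 69.37.207.92; there is no default route.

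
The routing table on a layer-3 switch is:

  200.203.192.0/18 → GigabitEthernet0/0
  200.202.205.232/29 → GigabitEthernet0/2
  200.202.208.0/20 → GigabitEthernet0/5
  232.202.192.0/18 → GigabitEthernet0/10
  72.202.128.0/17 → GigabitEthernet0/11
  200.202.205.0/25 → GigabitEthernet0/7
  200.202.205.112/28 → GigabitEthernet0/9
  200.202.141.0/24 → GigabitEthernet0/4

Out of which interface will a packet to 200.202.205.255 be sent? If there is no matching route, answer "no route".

no route

No entry's prefix contains 200.202.205.255; there is no default route.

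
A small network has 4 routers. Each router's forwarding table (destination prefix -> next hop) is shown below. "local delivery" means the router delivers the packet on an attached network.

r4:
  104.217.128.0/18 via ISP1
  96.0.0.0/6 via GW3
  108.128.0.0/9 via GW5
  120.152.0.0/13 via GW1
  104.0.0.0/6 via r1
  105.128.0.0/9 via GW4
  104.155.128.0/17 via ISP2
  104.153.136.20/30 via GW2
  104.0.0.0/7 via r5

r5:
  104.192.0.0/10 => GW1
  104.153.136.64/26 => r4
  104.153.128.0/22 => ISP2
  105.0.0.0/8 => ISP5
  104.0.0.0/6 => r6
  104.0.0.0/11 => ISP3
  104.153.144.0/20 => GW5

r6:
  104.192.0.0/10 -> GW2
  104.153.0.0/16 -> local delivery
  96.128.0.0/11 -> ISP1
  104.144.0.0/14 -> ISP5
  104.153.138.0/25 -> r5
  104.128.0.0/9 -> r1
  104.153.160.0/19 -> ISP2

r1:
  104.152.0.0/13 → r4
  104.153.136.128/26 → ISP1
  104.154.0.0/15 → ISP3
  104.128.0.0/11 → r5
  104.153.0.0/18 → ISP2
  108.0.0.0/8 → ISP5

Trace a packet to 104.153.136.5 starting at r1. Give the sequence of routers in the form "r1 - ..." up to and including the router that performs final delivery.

r1 - r4 - r5 - r6

At r1: longest match for 104.153.136.5 is 104.152.0.0/13 -> r4
At r4: longest match for 104.153.136.5 is 104.0.0.0/7 -> r5
At r5: longest match for 104.153.136.5 is 104.0.0.0/6 -> r6
At r6: longest match for 104.153.136.5 is 104.153.0.0/16 -> local delivery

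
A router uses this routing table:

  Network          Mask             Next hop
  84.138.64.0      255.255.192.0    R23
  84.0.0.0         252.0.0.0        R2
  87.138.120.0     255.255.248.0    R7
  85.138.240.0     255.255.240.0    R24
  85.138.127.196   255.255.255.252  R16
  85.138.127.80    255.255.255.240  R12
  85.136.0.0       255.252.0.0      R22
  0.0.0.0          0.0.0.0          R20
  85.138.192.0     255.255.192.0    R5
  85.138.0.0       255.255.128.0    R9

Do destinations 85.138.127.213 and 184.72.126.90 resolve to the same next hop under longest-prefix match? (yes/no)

no

85.138.127.213: longest match 85.138.0.0/17 -> R9
184.72.126.90: longest match 0.0.0.0/0 -> R20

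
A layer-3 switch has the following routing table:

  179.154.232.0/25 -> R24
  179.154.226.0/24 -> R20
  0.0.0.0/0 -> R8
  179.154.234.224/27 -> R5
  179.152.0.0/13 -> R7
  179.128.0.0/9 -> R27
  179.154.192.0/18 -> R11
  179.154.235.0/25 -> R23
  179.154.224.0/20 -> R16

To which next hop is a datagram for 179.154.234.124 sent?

Routes whose prefix contains 179.154.234.124:
  0.0.0.0/0 (default, matches everything) -> R8
  179.128.0.0/9 (179.128.0.0 - 179.255.255.255) -> R27
  179.152.0.0/13 (179.152.0.0 - 179.159.255.255) -> R7
  179.154.192.0/18 (179.154.192.0 - 179.154.255.255) -> R11
  179.154.224.0/20 (179.154.224.0 - 179.154.239.255) -> R16
More-specific entries that do NOT match:
  179.154.234.224/27 (179.154.234.224 - 179.154.234.255) does not contain 179.154.234.124
  179.154.232.0/25 (179.154.232.0 - 179.154.232.127) does not contain 179.154.234.124
  179.154.235.0/25 (179.154.235.0 - 179.154.235.127) does not contain 179.154.234.124
  179.154.226.0/24 (179.154.226.0 - 179.154.226.255) does not contain 179.154.234.124
Longest matching prefix is /20 -> next hop R16.

R16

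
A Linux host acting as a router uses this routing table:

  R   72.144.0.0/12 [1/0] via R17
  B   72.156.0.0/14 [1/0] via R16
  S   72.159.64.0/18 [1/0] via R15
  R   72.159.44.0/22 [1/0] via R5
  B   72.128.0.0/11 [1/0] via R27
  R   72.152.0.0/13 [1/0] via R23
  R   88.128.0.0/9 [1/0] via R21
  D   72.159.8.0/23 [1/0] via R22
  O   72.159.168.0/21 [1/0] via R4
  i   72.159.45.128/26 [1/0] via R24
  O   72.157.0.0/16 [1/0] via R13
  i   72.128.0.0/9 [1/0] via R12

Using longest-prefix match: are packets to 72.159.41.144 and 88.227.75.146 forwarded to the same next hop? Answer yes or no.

72.159.41.144: longest match 72.156.0.0/14 -> R16
88.227.75.146: longest match 88.128.0.0/9 -> R21

no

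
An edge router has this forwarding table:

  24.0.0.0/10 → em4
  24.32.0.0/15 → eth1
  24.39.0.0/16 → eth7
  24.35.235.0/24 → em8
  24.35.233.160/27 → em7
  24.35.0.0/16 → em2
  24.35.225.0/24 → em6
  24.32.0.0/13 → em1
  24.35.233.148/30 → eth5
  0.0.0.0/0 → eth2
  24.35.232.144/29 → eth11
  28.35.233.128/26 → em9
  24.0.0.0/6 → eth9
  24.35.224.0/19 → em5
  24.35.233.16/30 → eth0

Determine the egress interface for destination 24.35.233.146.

Routes whose prefix contains 24.35.233.146:
  0.0.0.0/0 (default, matches everything) -> eth2
  24.0.0.0/6 (24.0.0.0 - 27.255.255.255) -> eth9
  24.0.0.0/10 (24.0.0.0 - 24.63.255.255) -> em4
  24.32.0.0/13 (24.32.0.0 - 24.39.255.255) -> em1
  24.35.0.0/16 (24.35.0.0 - 24.35.255.255) -> em2
  24.35.224.0/19 (24.35.224.0 - 24.35.255.255) -> em5
More-specific entries that do NOT match:
  24.35.233.148/30 (24.35.233.148 - 24.35.233.151) does not contain 24.35.233.146
  24.35.233.16/30 (24.35.233.16 - 24.35.233.19) does not contain 24.35.233.146
  24.35.232.144/29 (24.35.232.144 - 24.35.232.151) does not contain 24.35.233.146
  24.35.233.160/27 (24.35.233.160 - 24.35.233.191) does not contain 24.35.233.146
  28.35.233.128/26 (28.35.233.128 - 28.35.233.191) does not contain 24.35.233.146
  24.35.235.0/24 (24.35.235.0 - 24.35.235.255) does not contain 24.35.233.146
  24.35.225.0/24 (24.35.225.0 - 24.35.225.255) does not contain 24.35.233.146
Longest matching prefix is /19 -> interface em5.

em5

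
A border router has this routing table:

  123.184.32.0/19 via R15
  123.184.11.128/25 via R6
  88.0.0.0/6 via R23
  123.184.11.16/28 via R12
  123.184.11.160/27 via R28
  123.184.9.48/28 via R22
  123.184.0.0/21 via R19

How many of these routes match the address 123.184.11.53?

0

No listed prefix contains 123.184.11.53.
Total matching entries: 0.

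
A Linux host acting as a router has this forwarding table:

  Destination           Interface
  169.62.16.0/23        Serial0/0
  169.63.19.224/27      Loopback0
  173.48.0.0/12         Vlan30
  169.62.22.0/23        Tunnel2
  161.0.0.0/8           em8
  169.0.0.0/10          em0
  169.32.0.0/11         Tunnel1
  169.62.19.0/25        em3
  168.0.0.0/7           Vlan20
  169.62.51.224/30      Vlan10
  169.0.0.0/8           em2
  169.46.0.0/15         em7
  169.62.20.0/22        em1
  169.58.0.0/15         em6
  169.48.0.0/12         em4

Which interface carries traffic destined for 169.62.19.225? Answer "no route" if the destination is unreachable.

em4

Routes whose prefix contains 169.62.19.225:
  168.0.0.0/7 (168.0.0.0 - 169.255.255.255) -> Vlan20
  169.0.0.0/8 (169.0.0.0 - 169.255.255.255) -> em2
  169.0.0.0/10 (169.0.0.0 - 169.63.255.255) -> em0
  169.32.0.0/11 (169.32.0.0 - 169.63.255.255) -> Tunnel1
  169.48.0.0/12 (169.48.0.0 - 169.63.255.255) -> em4
More-specific entries that do NOT match:
  169.62.51.224/30 (169.62.51.224 - 169.62.51.227) does not contain 169.62.19.225
  169.63.19.224/27 (169.63.19.224 - 169.63.19.255) does not contain 169.62.19.225
  169.62.19.0/25 (169.62.19.0 - 169.62.19.127) does not contain 169.62.19.225
  169.62.16.0/23 (169.62.16.0 - 169.62.17.255) does not contain 169.62.19.225
  169.62.22.0/23 (169.62.22.0 - 169.62.23.255) does not contain 169.62.19.225
  169.62.20.0/22 (169.62.20.0 - 169.62.23.255) does not contain 169.62.19.225
  169.46.0.0/15 (169.46.0.0 - 169.47.255.255) does not contain 169.62.19.225
  169.58.0.0/15 (169.58.0.0 - 169.59.255.255) does not contain 169.62.19.225
Longest matching prefix is /12 -> interface em4.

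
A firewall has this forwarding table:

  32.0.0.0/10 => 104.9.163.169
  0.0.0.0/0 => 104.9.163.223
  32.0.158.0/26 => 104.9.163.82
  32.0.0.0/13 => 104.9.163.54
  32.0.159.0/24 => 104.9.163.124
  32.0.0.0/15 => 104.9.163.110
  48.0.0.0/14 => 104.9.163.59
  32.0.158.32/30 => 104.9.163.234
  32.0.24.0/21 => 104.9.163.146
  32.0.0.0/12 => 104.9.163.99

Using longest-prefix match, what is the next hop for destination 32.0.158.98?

Routes whose prefix contains 32.0.158.98:
  0.0.0.0/0 (default, matches everything) -> 104.9.163.223
  32.0.0.0/10 (32.0.0.0 - 32.63.255.255) -> 104.9.163.169
  32.0.0.0/12 (32.0.0.0 - 32.15.255.255) -> 104.9.163.99
  32.0.0.0/13 (32.0.0.0 - 32.7.255.255) -> 104.9.163.54
  32.0.0.0/15 (32.0.0.0 - 32.1.255.255) -> 104.9.163.110
More-specific entries that do NOT match:
  32.0.158.32/30 (32.0.158.32 - 32.0.158.35) does not contain 32.0.158.98
  32.0.158.0/26 (32.0.158.0 - 32.0.158.63) does not contain 32.0.158.98
  32.0.159.0/24 (32.0.159.0 - 32.0.159.255) does not contain 32.0.158.98
  32.0.24.0/21 (32.0.24.0 - 32.0.31.255) does not contain 32.0.158.98
Longest matching prefix is /15 -> next hop 104.9.163.110.

104.9.163.110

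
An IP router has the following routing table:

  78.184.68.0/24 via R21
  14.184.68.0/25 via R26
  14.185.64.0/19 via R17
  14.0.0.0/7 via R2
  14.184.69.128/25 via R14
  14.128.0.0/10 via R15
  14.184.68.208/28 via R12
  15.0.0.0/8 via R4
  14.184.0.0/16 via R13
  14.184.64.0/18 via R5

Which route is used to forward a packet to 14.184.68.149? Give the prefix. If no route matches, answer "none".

14.184.64.0/18

Entries matching 14.184.68.149:
  14.0.0.0/7 (14.0.0.0 - 15.255.255.255)
  14.128.0.0/10 (14.128.0.0 - 14.191.255.255)
  14.184.0.0/16 (14.184.0.0 - 14.184.255.255)
  14.184.64.0/18 (14.184.64.0 - 14.184.127.255)
Most specific is 14.184.64.0/18.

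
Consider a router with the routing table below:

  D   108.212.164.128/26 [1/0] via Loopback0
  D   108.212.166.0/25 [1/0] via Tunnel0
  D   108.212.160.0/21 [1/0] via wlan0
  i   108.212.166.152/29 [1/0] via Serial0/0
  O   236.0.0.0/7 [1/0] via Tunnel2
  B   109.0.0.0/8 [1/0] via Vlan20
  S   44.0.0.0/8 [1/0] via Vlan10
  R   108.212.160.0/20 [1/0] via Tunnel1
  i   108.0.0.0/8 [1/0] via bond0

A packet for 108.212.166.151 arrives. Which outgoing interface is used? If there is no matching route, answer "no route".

Routes whose prefix contains 108.212.166.151:
  108.0.0.0/8 (108.0.0.0 - 108.255.255.255) -> bond0
  108.212.160.0/20 (108.212.160.0 - 108.212.175.255) -> Tunnel1
  108.212.160.0/21 (108.212.160.0 - 108.212.167.255) -> wlan0
More-specific entries that do NOT match:
  108.212.166.152/29 (108.212.166.152 - 108.212.166.159) does not contain 108.212.166.151
  108.212.164.128/26 (108.212.164.128 - 108.212.164.191) does not contain 108.212.166.151
  108.212.166.0/25 (108.212.166.0 - 108.212.166.127) does not contain 108.212.166.151
Longest matching prefix is /21 -> interface wlan0.

wlan0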